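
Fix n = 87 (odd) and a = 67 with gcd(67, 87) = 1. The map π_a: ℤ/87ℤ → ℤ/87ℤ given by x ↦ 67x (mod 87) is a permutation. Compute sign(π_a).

Start at x=25: 25 → 22 → 82 → 13 → 1 → 67 → 52 → … (one orbit).
Decompose π into cycles: lengths [14, 14, 14, 14, 14, 14, 1, 1, 1] (9 cycles, including the fixed point 0).
87 − 9 = 78 transpositions; sign(π) = (−1)^78 = +1.
Zolotarev: (67|87) = +1, matching the cycle-count sign.

+1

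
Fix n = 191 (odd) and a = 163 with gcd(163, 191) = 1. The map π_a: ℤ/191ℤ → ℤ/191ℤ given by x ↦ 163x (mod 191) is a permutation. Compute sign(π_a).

+1

Trace 85: π^k(85) = [85, 103, 172, 150, 2, 135, 40] for k=0..6.
Decompose π into cycles: lengths [95, 95, 1] (3 cycles, including the fixed point 0).
n − c = 191 − 3 = 188; sign = (−1)^188 = +1.
Via Zolotarev, sign(π_{163}) = (163|191) = +1.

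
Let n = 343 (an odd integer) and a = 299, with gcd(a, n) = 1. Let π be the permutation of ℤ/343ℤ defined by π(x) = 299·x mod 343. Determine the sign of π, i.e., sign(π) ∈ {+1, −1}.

Start at x=18: 18 → 237 → 205 → 241 → 29 → 96 → 235 → … (one orbit).
4 cycles of lengths [294, 42, 6, 1].
n − c = 343 − 4 = 339; sign = (−1)^339 = -1.
Check: (299/343) = -1 by Zolotarev.

-1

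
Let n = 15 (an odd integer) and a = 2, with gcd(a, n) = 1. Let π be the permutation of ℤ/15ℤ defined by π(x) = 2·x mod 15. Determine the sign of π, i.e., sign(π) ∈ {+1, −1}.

Orbit of 2 under x↦2x: [2, 4, 8, 1]… (length divides ord_15(2)).
The orbit structure of x ↦ 2x mod 15: 5 orbits of sizes [4, 4, 4, 2, 1].
15 − 5 = 10 transpositions; sign(π) = (−1)^10 = +1.
Via Zolotarev, sign(π_{2}) = (2|15) = +1.

+1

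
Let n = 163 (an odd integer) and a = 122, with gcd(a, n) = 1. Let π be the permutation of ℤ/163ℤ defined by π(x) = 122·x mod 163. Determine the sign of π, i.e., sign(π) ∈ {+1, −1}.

Orbit of 61 under x↦122x: [61, 107, 14, 78, 62, 66, 65]… (length divides ord_163(122)).
Cycle type of π: 162 + 1; total 2 cycles.
Σ(ℓ_i−1) = 163−2 = 161; sign = (−1)^161 = -1.
Check: (122/163) = -1 by Zolotarev.

-1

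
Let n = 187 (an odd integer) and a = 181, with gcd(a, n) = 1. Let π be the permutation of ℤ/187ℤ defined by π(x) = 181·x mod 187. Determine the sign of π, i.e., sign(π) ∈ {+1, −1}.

-1

Orbit of 155 under x↦181x: [155, 5, 157, 180, 42, 122, 16]… (length divides ord_187(181)).
Decompose π into cycles: lengths [80, 80, 16, 5, 5, 1] (6 cycles, including the fixed point 0).
187 − 6 = 181 transpositions; sign(π) = (−1)^181 = -1.
(181|187)_J = -1 (Zolotarev's lemma cross-check).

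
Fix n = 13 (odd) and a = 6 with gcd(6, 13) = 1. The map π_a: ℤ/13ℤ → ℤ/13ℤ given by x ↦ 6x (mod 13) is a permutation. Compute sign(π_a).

Trace 4: π^k(4) = [4, 11, 1, 6, 10, 8, 9] for k=0..6.
Cycle type of π: 12 + 1; total 2 cycles.
n − c = 13 − 2 = 11; sign = (−1)^11 = -1.

-1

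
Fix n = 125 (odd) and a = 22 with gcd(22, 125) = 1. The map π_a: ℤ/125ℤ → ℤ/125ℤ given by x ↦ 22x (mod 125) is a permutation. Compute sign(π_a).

Trace 116: π^k(116) = [116, 52, 19, 43, 71, 62, 114] for k=0..6.
The orbit structure of x ↦ 22x mod 125: 4 orbits of sizes [100, 20, 4, 1].
125 − 4 = 121 transpositions; sign(π) = (−1)^121 = -1.
Zolotarev: (22|125) = -1, matching the cycle-count sign.

-1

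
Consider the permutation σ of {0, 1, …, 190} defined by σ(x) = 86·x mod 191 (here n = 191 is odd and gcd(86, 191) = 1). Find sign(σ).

Trace 13: π^k(13) = [13, 163, 75, 147, 36, 40, 2] for k=0..6.
Cycle lengths of π_86 on ℤ/191ℤ: [95, 95, 1]; 3 cycles in total.
3 cycles on 191: each ℓ→(−1)^(ℓ−1), product (−1)^188 = +1.
(86|191)_J = +1 (Zolotarev's lemma cross-check).

+1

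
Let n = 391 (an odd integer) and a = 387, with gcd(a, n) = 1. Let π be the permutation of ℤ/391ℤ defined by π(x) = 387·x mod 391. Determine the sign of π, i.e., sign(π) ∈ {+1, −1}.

-1

Orbit of 324 under x↦387x: [324, 268, 101, 378, 52, 183, 50]… (length divides ord_391(387)).
Cycle lengths of π_387 on ℤ/391ℤ: [44, 44, 44, 44, 44, 44, 44, 44, 22, 4, 4, 4, 4, 1]; 14 cycles in total.
391 − 14 = 377 transpositions; sign(π) = (−1)^377 = -1.
Via Zolotarev, sign(π_{387}) = (387|391) = -1.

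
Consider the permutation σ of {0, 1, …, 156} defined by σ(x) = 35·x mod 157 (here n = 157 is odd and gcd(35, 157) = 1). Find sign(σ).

Orbit of 130 under x↦35x: [130, 154, 52, 93, 115, 100, 46]… (length divides ord_157(35)).
Cycle type of π: 39×4 + 1; total 5 cycles.
With 5 cycles on 157 points, sign = (−1)^{157−5} = +1.

+1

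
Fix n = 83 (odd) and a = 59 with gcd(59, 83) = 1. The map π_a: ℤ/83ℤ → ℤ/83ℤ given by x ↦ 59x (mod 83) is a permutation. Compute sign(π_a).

+1

Orbit of 78 under x↦59x: [78, 37, 25, 64, 41, 12, 44]… (length divides ord_83(59)).
π_59 has 3 disjoint cycles with lengths [41, 41, 1] on {0,…,82}.
Σ(ℓ_i−1) = 83−3 = 80; sign = (−1)^80 = +1.
Via Zolotarev, sign(π_{59}) = (59|83) = +1.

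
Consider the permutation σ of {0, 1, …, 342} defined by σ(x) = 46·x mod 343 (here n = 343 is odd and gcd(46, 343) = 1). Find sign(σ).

+1

Orbit of 60 under x↦46x: [60, 16, 50, 242, 156, 316, 130]… (length divides ord_343(46)).
Cycle lengths of π_46 on ℤ/343ℤ: [147, 147, 21, 21, 3, 3, 1]; 7 cycles in total.
343 − 7 = 336 transpositions; sign(π) = (−1)^336 = +1.
Via Zolotarev, sign(π_{46}) = (46|343) = +1.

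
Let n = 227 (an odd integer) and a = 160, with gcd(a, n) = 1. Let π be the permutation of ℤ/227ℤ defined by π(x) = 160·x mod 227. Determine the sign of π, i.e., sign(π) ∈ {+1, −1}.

+1

Trace 133: π^k(133) = [133, 169, 27, 7, 212, 97, 84] for k=0..6.
The orbit structure of x ↦ 160x mod 227: 3 orbits of sizes [113, 113, 1].
With 3 cycles on 227 points, sign = (−1)^{227−3} = +1.
The Jacobi symbol (160|227) = +1 (Zolotarev) agrees.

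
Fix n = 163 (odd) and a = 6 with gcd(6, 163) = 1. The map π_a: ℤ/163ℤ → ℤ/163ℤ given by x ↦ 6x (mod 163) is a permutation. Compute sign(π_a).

Orbit of 25 under x↦6x: [25, 150, 85, 21, 126, 104, 135]… (length divides ord_163(6)).
Cycle lengths of π_6 on ℤ/163ℤ: [27, 27, 27, 27, 27, 27, 1]; 7 cycles in total.
With 7 cycles on 163 points, sign = (−1)^{163−7} = +1.
Check: (6/163) = +1 by Zolotarev.

+1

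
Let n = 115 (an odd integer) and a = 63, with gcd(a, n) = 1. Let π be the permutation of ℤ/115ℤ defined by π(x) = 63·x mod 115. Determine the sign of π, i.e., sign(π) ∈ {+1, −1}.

+1

Start at x=16: 16 → 88 → 24 → 17 → 36 → 83 → 54 → … (one orbit).
π_63 has 5 disjoint cycles with lengths [44, 44, 22, 4, 1] on {0,…,114}.
With 5 cycles on 115 points, sign = (−1)^{115−5} = +1.
The Jacobi symbol (63|115) = +1 (Zolotarev) agrees.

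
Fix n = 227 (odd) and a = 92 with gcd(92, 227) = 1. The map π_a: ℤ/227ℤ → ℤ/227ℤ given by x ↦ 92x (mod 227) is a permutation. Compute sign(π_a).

+1

Orbit of 97 under x↦92x: [97, 71, 176, 75, 90, 108, 175]… (length divides ord_227(92)).
3 cycles of lengths [113, 113, 1].
With 3 cycles on 227 points, sign = (−1)^{227−3} = +1.
Via Zolotarev, sign(π_{92}) = (92|227) = +1.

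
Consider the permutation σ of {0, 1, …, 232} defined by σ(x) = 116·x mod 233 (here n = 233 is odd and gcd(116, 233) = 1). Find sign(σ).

+1

Orbit of 58 under x↦116x: [58, 204, 131, 51, 91, 71, 81]… (length divides ord_233(116)).
5 cycles of lengths [58, 58, 58, 58, 1].
sign(π) = (−1)^{n − #cycles} = (−1)^{233−5} = (−1)^228 = +1.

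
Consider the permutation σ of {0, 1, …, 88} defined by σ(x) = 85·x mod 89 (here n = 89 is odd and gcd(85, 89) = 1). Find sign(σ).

+1

Start at x=16: 16 → 25 → 78 → 44 → 2 → 81 → 32 → … (one orbit).
5 cycles of lengths [22, 22, 22, 22, 1].
89 − 5 = 84 transpositions; sign(π) = (−1)^84 = +1.
Zolotarev: (85|89) = +1, matching the cycle-count sign.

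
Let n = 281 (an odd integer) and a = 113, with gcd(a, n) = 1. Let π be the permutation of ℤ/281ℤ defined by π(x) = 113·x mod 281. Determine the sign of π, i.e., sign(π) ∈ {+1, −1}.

Trace 113: π^k(113) = [113, 124, 243, 202, 65, 39, 192] for k=0..6.
The orbit structure of x ↦ 113x mod 281: 6 orbits of sizes [56, 56, 56, 56, 56, 1].
sign(π) = (−1)^{n − #cycles} = (−1)^{281−6} = (−1)^275 = -1.
Zolotarev: (113|281) = -1, matching the cycle-count sign.

-1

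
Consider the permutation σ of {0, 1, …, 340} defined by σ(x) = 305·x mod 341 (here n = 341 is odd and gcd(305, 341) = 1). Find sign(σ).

Trace 216: π^k(216) = [216, 67, 316, 218, 336, 180, 340] for k=0..6.
Decompose π into cycles: lengths [30, 30, 30, 30, 30, 30, 30, 30, 30, 30, 10, 6, 6, 6, 6, 6, 1] (17 cycles, including the fixed point 0).
Σ(ℓ_i−1) = 341−17 = 324; sign = (−1)^324 = +1.
Zolotarev: (305|341) = +1, matching the cycle-count sign.

+1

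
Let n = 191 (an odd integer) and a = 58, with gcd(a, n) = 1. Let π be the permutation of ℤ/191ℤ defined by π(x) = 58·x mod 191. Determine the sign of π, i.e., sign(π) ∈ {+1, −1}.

-1

Orbit of 131 under x↦58x: [131, 149, 47, 52, 151, 163, 95]… (length divides ord_191(58)).
Cycle type of π: 190 + 1; total 2 cycles.
sign(π) = (−1)^{n − #cycles} = (−1)^{191−2} = (−1)^189 = -1.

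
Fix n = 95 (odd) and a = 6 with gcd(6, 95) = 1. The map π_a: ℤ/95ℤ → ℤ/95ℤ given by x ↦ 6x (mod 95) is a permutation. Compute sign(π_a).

+1

Start at x=36: 36 → 26 → 61 → 81 → 11 → 66 → 16 → … (one orbit).
Cycle lengths of π_6 on ℤ/95ℤ: [9, 9, 9, 9, 9, 9, 9, 9, 9, 9, 1, 1, 1, 1, 1]; 15 cycles in total.
15 cycles on 95: each ℓ→(−1)^(ℓ−1), product (−1)^80 = +1.
Check: (6/95) = +1 by Zolotarev.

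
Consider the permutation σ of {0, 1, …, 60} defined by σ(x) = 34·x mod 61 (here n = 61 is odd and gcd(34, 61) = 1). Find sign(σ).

+1

Start at x=34: 34 → 58 → 20 → 9 → 1 → 34 (one orbit).
Decompose π into cycles: lengths [5, 5, 5, 5, 5, 5, 5, 5, 5, 5, 5, 5, 1] (13 cycles, including the fixed point 0).
n − c = 61 − 13 = 48; sign = (−1)^48 = +1.
(34|61)_J = +1 (Zolotarev's lemma cross-check).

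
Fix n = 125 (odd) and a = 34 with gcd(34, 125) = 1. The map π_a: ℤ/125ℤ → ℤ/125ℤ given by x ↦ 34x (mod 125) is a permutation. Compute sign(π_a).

+1

Start at x=121: 121 → 114 → 1 → 34 → 31 → 54 → 86 → … (one orbit).
π_34 has 7 disjoint cycles with lengths [50, 50, 10, 10, 2, 2, 1] on {0,…,124}.
7 cycles on 125: each ℓ→(−1)^(ℓ−1), product (−1)^118 = +1.
Zolotarev: (34|125) = +1, matching the cycle-count sign.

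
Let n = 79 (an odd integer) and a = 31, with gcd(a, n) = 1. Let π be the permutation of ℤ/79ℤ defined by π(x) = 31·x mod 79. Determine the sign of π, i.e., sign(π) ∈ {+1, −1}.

Orbit of 72 under x↦31x: [72, 20, 67, 23, 2, 62, 26]… (length divides ord_79(31)).
Cycle type of π: 39×2 + 1; total 3 cycles.
sign(π) = (−1)^{n − #cycles} = (−1)^{79−3} = (−1)^76 = +1.
Check: (31/79) = +1 by Zolotarev.

+1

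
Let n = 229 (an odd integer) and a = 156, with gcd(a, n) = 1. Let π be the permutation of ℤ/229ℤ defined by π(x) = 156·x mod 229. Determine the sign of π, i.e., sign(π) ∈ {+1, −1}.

Orbit of 116 under x↦156x: [116, 5, 93, 81, 41, 213, 23]… (length divides ord_229(156)).
π_156 has 2 disjoint cycles with lengths [228, 1] on {0,…,228}.
229 − 2 = 227 transpositions; sign(π) = (−1)^227 = -1.
Via Zolotarev, sign(π_{156}) = (156|229) = -1.

-1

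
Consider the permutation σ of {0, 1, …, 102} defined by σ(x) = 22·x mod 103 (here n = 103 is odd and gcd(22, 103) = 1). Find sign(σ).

-1

Trace 30: π^k(30) = [30, 42, 100, 37, 93, 89, 1] for k=0..6.
π_22 has 4 disjoint cycles with lengths [34, 34, 34, 1] on {0,…,102}.
n − c = 103 − 4 = 99; sign = (−1)^99 = -1.
(22|103)_J = -1 (Zolotarev's lemma cross-check).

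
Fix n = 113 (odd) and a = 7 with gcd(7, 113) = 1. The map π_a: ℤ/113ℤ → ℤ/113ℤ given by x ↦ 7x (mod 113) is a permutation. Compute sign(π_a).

+1

Trace 7: π^k(7) = [7, 49, 4, 28, 83, 16, 112] for k=0..6.
Cycle lengths of π_7 on ℤ/113ℤ: [14, 14, 14, 14, 14, 14, 14, 14, 1]; 9 cycles in total.
n − c = 113 − 9 = 104; sign = (−1)^104 = +1.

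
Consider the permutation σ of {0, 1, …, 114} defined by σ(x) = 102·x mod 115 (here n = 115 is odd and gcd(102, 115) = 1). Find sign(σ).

Orbit of 4 under x↦102x: [4, 63, 101, 67, 49, 53, 1]… (length divides ord_115(102)).
π_102 has 5 disjoint cycles with lengths [44, 44, 22, 4, 1] on {0,…,114}.
Σ(ℓ_i−1) = 115−5 = 110; sign = (−1)^110 = +1.

+1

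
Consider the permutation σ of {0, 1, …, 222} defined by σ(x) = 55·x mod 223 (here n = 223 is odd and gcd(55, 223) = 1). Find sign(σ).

Orbit of 131 under x↦55x: [131, 69, 4, 220, 58, 68, 172]… (length divides ord_223(55)).
Cycle lengths of π_55 on ℤ/223ℤ: [111, 111, 1]; 3 cycles in total.
223 − 3 = 220 transpositions; sign(π) = (−1)^220 = +1.

+1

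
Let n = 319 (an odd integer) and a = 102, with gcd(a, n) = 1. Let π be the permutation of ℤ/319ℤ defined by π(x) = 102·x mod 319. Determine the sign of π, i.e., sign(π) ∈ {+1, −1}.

Orbit of 245 under x↦102x: [245, 108, 170, 114, 144, 14, 152]… (length divides ord_319(102)).
Cycle type of π: 140×2 + 28 + 5×2 + 1; total 6 cycles.
sign(π) = (−1)^{n − #cycles} = (−1)^{319−6} = (−1)^313 = -1.
Check: (102/319) = -1 by Zolotarev.

-1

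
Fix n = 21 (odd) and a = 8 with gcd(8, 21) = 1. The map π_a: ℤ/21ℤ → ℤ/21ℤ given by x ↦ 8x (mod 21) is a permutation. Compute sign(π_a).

Orbit of 8 under x↦8x: [8, 1]… (length divides ord_21(8)).
Cycle lengths of π_8 on ℤ/21ℤ: [2, 2, 2, 2, 2, 2, 2, 1, 1, 1, 1, 1, 1, 1]; 14 cycles in total.
sign(π) = (−1)^{n − #cycles} = (−1)^{21−14} = (−1)^7 = -1.
Zolotarev: (8|21) = -1, matching the cycle-count sign.

-1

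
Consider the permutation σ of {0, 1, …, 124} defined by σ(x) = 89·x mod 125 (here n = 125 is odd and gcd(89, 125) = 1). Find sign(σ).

+1

Trace 116: π^k(116) = [116, 74, 86, 29, 81, 84, 101] for k=0..6.
7 cycles of lengths [50, 50, 10, 10, 2, 2, 1].
sign(π) = (−1)^{n − #cycles} = (−1)^{125−7} = (−1)^118 = +1.
Zolotarev: (89|125) = +1, matching the cycle-count sign.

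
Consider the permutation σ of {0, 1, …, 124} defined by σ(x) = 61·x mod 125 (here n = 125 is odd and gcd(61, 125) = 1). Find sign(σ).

+1

Start at x=6: 6 → 116 → 76 → 11 → 46 → 56 → 41 → … (one orbit).
Cycle type of π: 25×4 + 5×4 + 1×5; total 13 cycles.
sign(π) = (−1)^{n − #cycles} = (−1)^{125−13} = (−1)^112 = +1.
(61|125)_J = +1 (Zolotarev's lemma cross-check).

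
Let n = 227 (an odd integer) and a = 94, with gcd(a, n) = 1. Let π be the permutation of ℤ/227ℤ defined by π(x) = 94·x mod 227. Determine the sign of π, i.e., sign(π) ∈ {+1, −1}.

-1

Start at x=102: 102 → 54 → 82 → 217 → 195 → 170 → 90 → … (one orbit).
2 cycles of lengths [226, 1].
sign(π) = (−1)^{n − #cycles} = (−1)^{227−2} = (−1)^225 = -1.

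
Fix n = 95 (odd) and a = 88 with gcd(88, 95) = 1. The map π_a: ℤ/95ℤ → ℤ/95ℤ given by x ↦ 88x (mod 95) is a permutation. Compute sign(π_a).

+1

Trace 1: π^k(1) = [1, 88, 49, 37, 26, 8, 39] for k=0..6.
11 cycles of lengths [12, 12, 12, 12, 12, 12, 6, 6, 6, 4, 1].
11 cycles on 95: each ℓ→(−1)^(ℓ−1), product (−1)^84 = +1.
The Jacobi symbol (88|95) = +1 (Zolotarev) agrees.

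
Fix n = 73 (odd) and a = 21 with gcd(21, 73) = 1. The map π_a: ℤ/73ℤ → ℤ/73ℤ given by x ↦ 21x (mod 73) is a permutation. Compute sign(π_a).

-1

Start at x=1: 1 → 21 → 3 → 63 → 9 → 43 → 27 → … (one orbit).
Cycle type of π: 24×3 + 1; total 4 cycles.
4 cycles on 73: each ℓ→(−1)^(ℓ−1), product (−1)^69 = -1.
Zolotarev: (21|73) = -1, matching the cycle-count sign.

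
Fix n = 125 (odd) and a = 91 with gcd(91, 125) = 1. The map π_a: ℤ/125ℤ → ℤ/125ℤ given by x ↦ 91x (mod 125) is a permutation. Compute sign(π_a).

Trace 66: π^k(66) = [66, 6, 46, 61, 51, 16, 81] for k=0..6.
Cycle lengths of π_91 on ℤ/125ℤ: [25, 25, 25, 25, 5, 5, 5, 5, 1, 1, 1, 1, 1]; 13 cycles in total.
13 cycles on 125: each ℓ→(−1)^(ℓ−1), product (−1)^112 = +1.
The Jacobi symbol (91|125) = +1 (Zolotarev) agrees.

+1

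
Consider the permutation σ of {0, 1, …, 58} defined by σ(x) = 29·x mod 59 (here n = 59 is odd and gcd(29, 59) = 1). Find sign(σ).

Trace 21: π^k(21) = [21, 19, 20, 49, 5, 27, 16] for k=0..6.
Decompose π into cycles: lengths [29, 29, 1] (3 cycles, including the fixed point 0).
59 − 3 = 56 transpositions; sign(π) = (−1)^56 = +1.

+1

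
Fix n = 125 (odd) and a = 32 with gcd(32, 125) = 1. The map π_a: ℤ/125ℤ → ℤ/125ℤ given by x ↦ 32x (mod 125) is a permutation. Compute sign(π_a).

-1

Start at x=57: 57 → 74 → 118 → 26 → 82 → 124 → 93 → … (one orbit).
12 cycles of lengths [20, 20, 20, 20, 20, 4, 4, 4, 4, 4, 4, 1].
125 − 12 = 113 transpositions; sign(π) = (−1)^113 = -1.
Zolotarev: (32|125) = -1, matching the cycle-count sign.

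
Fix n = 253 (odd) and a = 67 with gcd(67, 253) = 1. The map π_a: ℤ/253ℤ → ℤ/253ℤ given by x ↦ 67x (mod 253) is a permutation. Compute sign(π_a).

Start at x=67: 67 → 188 → 199 → 177 → 221 → 133 → 56 → … (one orbit).
The orbit structure of x ↦ 67x mod 253: 22 orbits of sizes [22, 22, 22, 22, 22, 22, 22, 22, 22, 22, 22, 1, 1, 1, 1, 1, 1, 1, 1, 1, 1, 1].
253 − 22 = 231 transpositions; sign(π) = (−1)^231 = -1.
The Jacobi symbol (67|253) = -1 (Zolotarev) agrees.

-1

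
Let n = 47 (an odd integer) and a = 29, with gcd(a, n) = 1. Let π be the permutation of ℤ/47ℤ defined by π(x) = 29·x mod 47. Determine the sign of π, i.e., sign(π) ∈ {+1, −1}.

-1

Trace 29: π^k(29) = [29, 42, 43, 25, 20, 16, 41] for k=0..6.
The orbit structure of x ↦ 29x mod 47: 2 orbits of sizes [46, 1].
2 cycles on 47: each ℓ→(−1)^(ℓ−1), product (−1)^45 = -1.
(29|47)_J = -1 (Zolotarev's lemma cross-check).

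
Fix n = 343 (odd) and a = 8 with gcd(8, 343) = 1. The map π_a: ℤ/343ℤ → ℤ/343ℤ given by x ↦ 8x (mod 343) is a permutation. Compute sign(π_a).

Orbit of 29 under x↦8x: [29, 232, 141, 99, 106, 162, 267]… (length divides ord_343(8)).
19 cycles of lengths [49, 49, 49, 49, 49, 49, 7, 7, 7, 7, 7, 7, 1, 1, 1, 1, 1, 1, 1].
343 − 19 = 324 transpositions; sign(π) = (−1)^324 = +1.

+1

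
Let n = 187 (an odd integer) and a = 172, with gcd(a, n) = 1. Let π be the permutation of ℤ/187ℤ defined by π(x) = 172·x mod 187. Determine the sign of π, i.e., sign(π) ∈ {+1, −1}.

-1

Trace 67: π^k(67) = [67, 117, 115, 145, 69, 87, 4] for k=0..6.
Cycle type of π: 40×4 + 10 + 8×2 + 1; total 8 cycles.
sign(π) = (−1)^{n − #cycles} = (−1)^{187−8} = (−1)^179 = -1.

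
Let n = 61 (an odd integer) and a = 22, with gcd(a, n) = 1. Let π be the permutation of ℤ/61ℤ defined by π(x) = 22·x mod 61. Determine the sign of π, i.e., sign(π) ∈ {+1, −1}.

+1

Start at x=47: 47 → 58 → 56 → 12 → 20 → 13 → 42 → … (one orbit).
The orbit structure of x ↦ 22x mod 61: 5 orbits of sizes [15, 15, 15, 15, 1].
n − c = 61 − 5 = 56; sign = (−1)^56 = +1.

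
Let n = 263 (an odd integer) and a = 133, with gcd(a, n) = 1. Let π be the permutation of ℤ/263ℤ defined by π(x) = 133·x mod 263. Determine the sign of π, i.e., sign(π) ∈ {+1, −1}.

+1

Trace 24: π^k(24) = [24, 36, 54, 81, 253, 248, 109] for k=0..6.
3 cycles of lengths [131, 131, 1].
3 cycles on 263: each ℓ→(−1)^(ℓ−1), product (−1)^260 = +1.
Check: (133/263) = +1 by Zolotarev.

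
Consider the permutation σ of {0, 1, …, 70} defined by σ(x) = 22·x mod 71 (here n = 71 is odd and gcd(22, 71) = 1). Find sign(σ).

Trace 29: π^k(29) = [29, 70, 49, 13, 2, 44, 45] for k=0..6.
2 cycles of lengths [70, 1].
Σ(ℓ_i−1) = 71−2 = 69; sign = (−1)^69 = -1.

-1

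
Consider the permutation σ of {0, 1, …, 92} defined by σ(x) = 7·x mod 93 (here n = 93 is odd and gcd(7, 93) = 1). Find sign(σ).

+1

Orbit of 49 under x↦7x: [49, 64, 76, 67, 4, 28, 10]… (length divides ord_93(7)).
π_7 has 9 disjoint cycles with lengths [15, 15, 15, 15, 15, 15, 1, 1, 1] on {0,…,92}.
sign(π) = (−1)^{n − #cycles} = (−1)^{93−9} = (−1)^84 = +1.
The Jacobi symbol (7|93) = +1 (Zolotarev) agrees.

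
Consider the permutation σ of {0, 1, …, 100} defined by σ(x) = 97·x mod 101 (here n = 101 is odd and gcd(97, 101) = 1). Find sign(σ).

+1

Orbit of 80 under x↦97x: [80, 84, 68, 31, 78, 92, 36]… (length divides ord_101(97)).
The orbit structure of x ↦ 97x mod 101: 5 orbits of sizes [25, 25, 25, 25, 1].
With 5 cycles on 101 points, sign = (−1)^{101−5} = +1.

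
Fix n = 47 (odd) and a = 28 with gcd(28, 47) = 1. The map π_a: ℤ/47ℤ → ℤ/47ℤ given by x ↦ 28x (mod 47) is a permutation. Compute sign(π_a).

+1

Start at x=36: 36 → 21 → 24 → 14 → 16 → 25 → 42 → … (one orbit).
3 cycles of lengths [23, 23, 1].
Σ(ℓ_i−1) = 47−3 = 44; sign = (−1)^44 = +1.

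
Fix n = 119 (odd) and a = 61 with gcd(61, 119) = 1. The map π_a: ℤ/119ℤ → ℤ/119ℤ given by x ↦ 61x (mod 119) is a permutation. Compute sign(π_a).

+1

Orbit of 73 under x↦61x: [73, 50, 75, 53, 20, 30, 45]… (length divides ord_119(61)).
Cycle type of π: 48×2 + 16 + 6 + 1; total 5 cycles.
Σ(ℓ_i−1) = 119−5 = 114; sign = (−1)^114 = +1.
Zolotarev: (61|119) = +1, matching the cycle-count sign.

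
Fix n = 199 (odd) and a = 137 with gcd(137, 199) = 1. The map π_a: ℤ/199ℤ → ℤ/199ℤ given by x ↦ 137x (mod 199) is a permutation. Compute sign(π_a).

Orbit of 138 under x↦137x: [138, 1, 137, 63, 74, 188, 85]… (length divides ord_199(137)).
π_137 has 10 disjoint cycles with lengths [22, 22, 22, 22, 22, 22, 22, 22, 22, 1] on {0,…,198}.
sign(π) = (−1)^{n − #cycles} = (−1)^{199−10} = (−1)^189 = -1.
The Jacobi symbol (137|199) = -1 (Zolotarev) agrees.

-1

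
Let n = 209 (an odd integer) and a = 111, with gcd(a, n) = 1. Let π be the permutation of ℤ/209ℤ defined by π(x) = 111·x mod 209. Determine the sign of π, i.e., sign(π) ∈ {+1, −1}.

+1

Orbit of 23 under x↦111x: [23, 45, 188, 177, 1, 111, 199]… (length divides ord_209(111)).
33 cycles of lengths [9, 9, 9, 9, 9, 9, 9, 9, 9, 9, 9, 9, 9, 9, 9, 9, 9, 9, 9, 9, 9, 9, 1, 1, 1, 1, 1, 1, 1, 1, 1, 1, 1].
209 − 33 = 176 transpositions; sign(π) = (−1)^176 = +1.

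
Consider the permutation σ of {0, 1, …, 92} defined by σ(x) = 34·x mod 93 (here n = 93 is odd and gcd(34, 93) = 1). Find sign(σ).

Orbit of 91 under x↦34x: [91, 25, 13, 70, 55, 10, 61]… (length divides ord_93(34)).
6 cycles of lengths [30, 30, 30, 1, 1, 1].
With 6 cycles on 93 points, sign = (−1)^{93−6} = -1.
The Jacobi symbol (34|93) = -1 (Zolotarev) agrees.

-1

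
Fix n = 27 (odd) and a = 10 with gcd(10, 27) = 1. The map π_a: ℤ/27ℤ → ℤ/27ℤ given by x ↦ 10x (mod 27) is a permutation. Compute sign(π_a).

+1

Trace 19: π^k(19) = [19, 1, 10] for k=0..2.
Cycle lengths of π_10 on ℤ/27ℤ: [3, 3, 3, 3, 3, 3, 1, 1, 1, 1, 1, 1, 1, 1, 1]; 15 cycles in total.
15 cycles on 27: each ℓ→(−1)^(ℓ−1), product (−1)^12 = +1.
Via Zolotarev, sign(π_{10}) = (10|27) = +1.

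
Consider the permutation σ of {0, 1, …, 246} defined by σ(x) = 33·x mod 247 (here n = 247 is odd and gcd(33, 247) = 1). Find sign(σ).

Trace 97: π^k(97) = [97, 237, 164, 225, 15, 1, 33] for k=0..6.
The orbit structure of x ↦ 33x mod 247: 9 orbits of sizes [36, 36, 36, 36, 36, 36, 18, 12, 1].
Σ(ℓ_i−1) = 247−9 = 238; sign = (−1)^238 = +1.

+1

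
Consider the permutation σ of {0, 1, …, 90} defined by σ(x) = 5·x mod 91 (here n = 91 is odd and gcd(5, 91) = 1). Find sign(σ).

Trace 25: π^k(25) = [25, 34, 79, 31, 64, 47, 53] for k=0..6.
Cycle type of π: 12×6 + 6 + 4×3 + 1; total 11 cycles.
Σ(ℓ_i−1) = 91−11 = 80; sign = (−1)^80 = +1.
Via Zolotarev, sign(π_{5}) = (5|91) = +1.

+1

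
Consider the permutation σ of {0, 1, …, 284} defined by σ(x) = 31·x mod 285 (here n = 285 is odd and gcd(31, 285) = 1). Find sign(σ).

-1

Trace 46: π^k(46) = [46, 1, 31, 106, 151, 121] for k=0..5.
Decompose π into cycles: lengths [6, 6, 6, 6, 6, 6, 6, 6, 6, 6, 6, 6, 6, 6, 6, 6, 6, 6, 6, 6, 6, 6, 6, 6, 6, 6, 6, 6, 6, 6, 6, 6, 6, 6, 6, 6, 6, 6, 6, 6, 6, 6, 6, 6, 6, 1, 1, 1, 1, 1, 1, 1, 1, 1, 1, 1, 1, 1, 1, 1] (60 cycles, including the fixed point 0).
With 60 cycles on 285 points, sign = (−1)^{285−60} = -1.
Check: (31/285) = -1 by Zolotarev.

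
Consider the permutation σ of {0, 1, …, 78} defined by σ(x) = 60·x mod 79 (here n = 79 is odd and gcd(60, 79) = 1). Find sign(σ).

-1

Start at x=4: 4 → 3 → 22 → 56 → 42 → 71 → 73 → … (one orbit).
Cycle type of π: 78 + 1; total 2 cycles.
Σ(ℓ_i−1) = 79−2 = 77; sign = (−1)^77 = -1.
(60|79)_J = -1 (Zolotarev's lemma cross-check).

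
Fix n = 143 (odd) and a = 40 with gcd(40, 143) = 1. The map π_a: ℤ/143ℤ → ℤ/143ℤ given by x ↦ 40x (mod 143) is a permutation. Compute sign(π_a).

-1

Trace 79: π^k(79) = [79, 14, 131, 92, 105, 53, 118] for k=0..6.
Decompose π into cycles: lengths [10, 10, 10, 10, 10, 10, 10, 10, 10, 10, 10, 10, 10, 1, 1, 1, 1, 1, 1, 1, 1, 1, 1, 1, 1, 1] (26 cycles, including the fixed point 0).
sign(π) = (−1)^{n − #cycles} = (−1)^{143−26} = (−1)^117 = -1.
Via Zolotarev, sign(π_{40}) = (40|143) = -1.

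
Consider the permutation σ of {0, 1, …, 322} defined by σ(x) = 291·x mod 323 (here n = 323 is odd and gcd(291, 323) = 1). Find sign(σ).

+1

Orbit of 43 under x↦291x: [43, 239, 104, 225, 229, 101, 321]… (length divides ord_323(291)).
The orbit structure of x ↦ 291x mod 323: 9 orbits of sizes [72, 72, 72, 72, 9, 9, 8, 8, 1].
9 cycles on 323: each ℓ→(−1)^(ℓ−1), product (−1)^314 = +1.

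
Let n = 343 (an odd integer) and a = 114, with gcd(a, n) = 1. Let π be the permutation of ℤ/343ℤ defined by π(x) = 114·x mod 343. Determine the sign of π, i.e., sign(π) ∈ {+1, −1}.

Start at x=30: 30 → 333 → 232 → 37 → 102 → 309 → 240 → … (one orbit).
The orbit structure of x ↦ 114x mod 343: 7 orbits of sizes [147, 147, 21, 21, 3, 3, 1].
sign(π) = (−1)^{n − #cycles} = (−1)^{343−7} = (−1)^336 = +1.

+1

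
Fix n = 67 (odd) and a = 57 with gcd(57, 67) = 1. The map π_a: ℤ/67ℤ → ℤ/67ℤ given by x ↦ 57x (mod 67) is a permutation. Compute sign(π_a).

Orbit of 14 under x↦57x: [14, 61, 60, 3, 37, 32, 15]… (length divides ord_67(57)).
Cycle lengths of π_57 on ℤ/67ℤ: [66, 1]; 2 cycles in total.
67 − 2 = 65 transpositions; sign(π) = (−1)^65 = -1.

-1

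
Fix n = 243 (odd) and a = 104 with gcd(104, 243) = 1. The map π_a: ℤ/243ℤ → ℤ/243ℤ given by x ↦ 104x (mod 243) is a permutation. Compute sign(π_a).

Start at x=223: 223 → 107 → 193 → 146 → 118 → 122 → 52 → … (one orbit).
Decompose π into cycles: lengths [162, 54, 18, 6, 2, 1] (6 cycles, including the fixed point 0).
6 cycles on 243: each ℓ→(−1)^(ℓ−1), product (−1)^237 = -1.
Zolotarev: (104|243) = -1, matching the cycle-count sign.

-1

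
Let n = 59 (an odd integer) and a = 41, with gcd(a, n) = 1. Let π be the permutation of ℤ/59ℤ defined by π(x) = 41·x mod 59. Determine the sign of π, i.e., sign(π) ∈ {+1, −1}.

Orbit of 45 under x↦41x: [45, 16, 7, 51, 26, 4, 46]… (length divides ord_59(41)).
3 cycles of lengths [29, 29, 1].
3 cycles on 59: each ℓ→(−1)^(ℓ−1), product (−1)^56 = +1.
Zolotarev: (41|59) = +1, matching the cycle-count sign.

+1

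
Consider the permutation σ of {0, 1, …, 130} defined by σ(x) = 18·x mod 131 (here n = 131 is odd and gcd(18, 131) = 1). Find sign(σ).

Trace 24: π^k(24) = [24, 39, 47, 60, 32, 52, 19] for k=0..6.
The orbit structure of x ↦ 18x mod 131: 6 orbits of sizes [26, 26, 26, 26, 26, 1].
Σ(ℓ_i−1) = 131−6 = 125; sign = (−1)^125 = -1.
Zolotarev: (18|131) = -1, matching the cycle-count sign.

-1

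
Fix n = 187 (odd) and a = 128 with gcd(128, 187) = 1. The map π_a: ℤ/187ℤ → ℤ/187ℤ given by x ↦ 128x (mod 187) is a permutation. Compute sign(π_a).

Start at x=178: 178 → 157 → 87 → 103 → 94 → 64 → 151 → … (one orbit).
π_128 has 8 disjoint cycles with lengths [40, 40, 40, 40, 10, 8, 8, 1] on {0,…,186}.
With 8 cycles on 187 points, sign = (−1)^{187−8} = -1.
Via Zolotarev, sign(π_{128}) = (128|187) = -1.

-1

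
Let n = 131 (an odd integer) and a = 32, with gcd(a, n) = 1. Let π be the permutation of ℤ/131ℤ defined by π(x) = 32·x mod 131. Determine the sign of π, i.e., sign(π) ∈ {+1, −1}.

-1

Trace 86: π^k(86) = [86, 1, 32, 107, 18, 52, 92] for k=0..6.
Cycle type of π: 26×5 + 1; total 6 cycles.
n − c = 131 − 6 = 125; sign = (−1)^125 = -1.
Zolotarev: (32|131) = -1, matching the cycle-count sign.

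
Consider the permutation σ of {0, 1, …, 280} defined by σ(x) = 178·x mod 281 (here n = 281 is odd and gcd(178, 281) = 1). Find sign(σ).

Start at x=213: 213 → 260 → 196 → 44 → 245 → 55 → 236 → … (one orbit).
The orbit structure of x ↦ 178x mod 281: 2 orbits of sizes [280, 1].
n − c = 281 − 2 = 279; sign = (−1)^279 = -1.
Check: (178/281) = -1 by Zolotarev.

-1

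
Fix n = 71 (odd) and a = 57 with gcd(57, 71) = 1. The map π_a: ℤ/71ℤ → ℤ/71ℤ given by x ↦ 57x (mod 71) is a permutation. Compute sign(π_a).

+1

Start at x=57: 57 → 54 → 25 → 5 → 1 → 57 (one orbit).
15 cycles of lengths [5, 5, 5, 5, 5, 5, 5, 5, 5, 5, 5, 5, 5, 5, 1].
15 cycles on 71: each ℓ→(−1)^(ℓ−1), product (−1)^56 = +1.
The Jacobi symbol (57|71) = +1 (Zolotarev) agrees.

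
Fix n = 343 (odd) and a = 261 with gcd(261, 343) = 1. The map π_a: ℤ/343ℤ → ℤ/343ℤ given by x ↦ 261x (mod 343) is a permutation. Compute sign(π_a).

Orbit of 247 under x↦261x: [247, 326, 22, 254, 95, 99, 114]… (length divides ord_343(261)).
π_261 has 7 disjoint cycles with lengths [147, 147, 21, 21, 3, 3, 1] on {0,…,342}.
sign(π) = (−1)^{n − #cycles} = (−1)^{343−7} = (−1)^336 = +1.
Check: (261/343) = +1 by Zolotarev.

+1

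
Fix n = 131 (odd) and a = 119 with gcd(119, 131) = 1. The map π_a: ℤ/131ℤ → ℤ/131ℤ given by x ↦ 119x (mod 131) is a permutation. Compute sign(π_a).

-1

Start at x=92: 92 → 75 → 17 → 58 → 90 → 99 → 122 → … (one orbit).
π_119 has 2 disjoint cycles with lengths [130, 1] on {0,…,130}.
sign(π) = (−1)^{n − #cycles} = (−1)^{131−2} = (−1)^129 = -1.
Check: (119/131) = -1 by Zolotarev.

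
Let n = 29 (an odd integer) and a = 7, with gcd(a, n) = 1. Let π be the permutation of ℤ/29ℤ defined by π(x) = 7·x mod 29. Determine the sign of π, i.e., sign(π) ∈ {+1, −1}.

+1

Orbit of 1 under x↦7x: [1, 7, 20, 24, 23, 16, 25]… (length divides ord_29(7)).
Cycle type of π: 7×4 + 1; total 5 cycles.
29 − 5 = 24 transpositions; sign(π) = (−1)^24 = +1.
Check: (7/29) = +1 by Zolotarev.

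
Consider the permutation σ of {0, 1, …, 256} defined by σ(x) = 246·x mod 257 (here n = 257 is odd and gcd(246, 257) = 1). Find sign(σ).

+1

Orbit of 225 under x↦246x: [225, 95, 240, 187, 256, 11, 136]… (length divides ord_257(246)).
Decompose π into cycles: lengths [64, 64, 64, 64, 1] (5 cycles, including the fixed point 0).
Σ(ℓ_i−1) = 257−5 = 252; sign = (−1)^252 = +1.
Zolotarev: (246|257) = +1, matching the cycle-count sign.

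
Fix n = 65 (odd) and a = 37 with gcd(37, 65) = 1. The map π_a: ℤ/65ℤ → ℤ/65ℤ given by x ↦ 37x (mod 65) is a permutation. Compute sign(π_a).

Trace 4: π^k(4) = [4, 18, 16, 7, 64, 28, 61] for k=0..6.
Cycle lengths of π_37 on ℤ/65ℤ: [12, 12, 12, 12, 12, 4, 1]; 7 cycles in total.
sign(π) = (−1)^{n − #cycles} = (−1)^{65−7} = (−1)^58 = +1.
Zolotarev: (37|65) = +1, matching the cycle-count sign.

+1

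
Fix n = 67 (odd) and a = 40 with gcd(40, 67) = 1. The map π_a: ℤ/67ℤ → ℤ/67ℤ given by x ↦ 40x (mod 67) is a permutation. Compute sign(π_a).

Orbit of 25 under x↦40x: [25, 62, 1, 40, 59, 15, 64]… (length divides ord_67(40)).
Cycle lengths of π_40 on ℤ/67ℤ: [11, 11, 11, 11, 11, 11, 1]; 7 cycles in total.
n − c = 67 − 7 = 60; sign = (−1)^60 = +1.
Check: (40/67) = +1 by Zolotarev.

+1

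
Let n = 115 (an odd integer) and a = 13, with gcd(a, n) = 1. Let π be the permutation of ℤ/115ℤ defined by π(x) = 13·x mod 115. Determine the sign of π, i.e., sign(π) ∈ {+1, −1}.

Orbit of 31 under x↦13x: [31, 58, 64, 27, 6, 78, 94]… (length divides ord_115(13)).
π_13 has 6 disjoint cycles with lengths [44, 44, 11, 11, 4, 1] on {0,…,114}.
Σ(ℓ_i−1) = 115−6 = 109; sign = (−1)^109 = -1.

-1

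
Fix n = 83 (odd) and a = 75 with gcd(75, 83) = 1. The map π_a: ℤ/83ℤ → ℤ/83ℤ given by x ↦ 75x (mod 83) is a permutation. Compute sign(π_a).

+1

Start at x=11: 11 → 78 → 40 → 12 → 70 → 21 → 81 → … (one orbit).
Cycle type of π: 41×2 + 1; total 3 cycles.
3 cycles on 83: each ℓ→(−1)^(ℓ−1), product (−1)^80 = +1.
(75|83)_J = +1 (Zolotarev's lemma cross-check).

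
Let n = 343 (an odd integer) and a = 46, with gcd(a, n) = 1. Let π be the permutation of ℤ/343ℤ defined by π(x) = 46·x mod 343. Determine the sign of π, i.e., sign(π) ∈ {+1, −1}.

Orbit of 281 under x↦46x: [281, 235, 177, 253, 319, 268, 323]… (length divides ord_343(46)).
π_46 has 7 disjoint cycles with lengths [147, 147, 21, 21, 3, 3, 1] on {0,…,342}.
sign(π) = (−1)^{n − #cycles} = (−1)^{343−7} = (−1)^336 = +1.
Check: (46/343) = +1 by Zolotarev.

+1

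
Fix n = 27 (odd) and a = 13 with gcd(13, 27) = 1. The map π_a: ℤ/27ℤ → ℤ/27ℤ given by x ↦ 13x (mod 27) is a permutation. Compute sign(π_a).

+1

Orbit of 16 under x↦13x: [16, 19, 4, 25, 1, 13, 7]… (length divides ord_27(13)).
Cycle type of π: 9×2 + 3×2 + 1×3; total 7 cycles.
27 − 7 = 20 transpositions; sign(π) = (−1)^20 = +1.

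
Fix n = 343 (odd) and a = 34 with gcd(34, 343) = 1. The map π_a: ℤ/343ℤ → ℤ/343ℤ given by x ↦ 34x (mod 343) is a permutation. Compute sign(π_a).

-1

Trace 328: π^k(328) = [328, 176, 153, 57, 223, 36, 195] for k=0..6.
10 cycles of lengths [98, 98, 98, 14, 14, 14, 2, 2, 2, 1].
With 10 cycles on 343 points, sign = (−1)^{343−10} = -1.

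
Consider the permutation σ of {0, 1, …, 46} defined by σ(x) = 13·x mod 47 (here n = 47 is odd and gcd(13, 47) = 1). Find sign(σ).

-1

Trace 18: π^k(18) = [18, 46, 34, 19, 12, 15, 7] for k=0..6.
Cycle type of π: 46 + 1; total 2 cycles.
With 2 cycles on 47 points, sign = (−1)^{47−2} = -1.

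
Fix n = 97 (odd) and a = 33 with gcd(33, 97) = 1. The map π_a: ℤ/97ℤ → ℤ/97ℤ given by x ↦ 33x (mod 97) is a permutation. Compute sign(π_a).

+1

Start at x=96: 96 → 64 → 75 → 50 → 1 → 33 → 22 → … (one orbit).
Decompose π into cycles: lengths [8, 8, 8, 8, 8, 8, 8, 8, 8, 8, 8, 8, 1] (13 cycles, including the fixed point 0).
n − c = 97 − 13 = 84; sign = (−1)^84 = +1.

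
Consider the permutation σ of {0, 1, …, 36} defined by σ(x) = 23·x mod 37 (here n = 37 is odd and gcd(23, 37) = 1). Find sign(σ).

Start at x=8: 8 → 36 → 14 → 26 → 6 → 27 → 29 → … (one orbit).
Decompose π into cycles: lengths [12, 12, 12, 1] (4 cycles, including the fixed point 0).
Σ(ℓ_i−1) = 37−4 = 33; sign = (−1)^33 = -1.
(23|37)_J = -1 (Zolotarev's lemma cross-check).

-1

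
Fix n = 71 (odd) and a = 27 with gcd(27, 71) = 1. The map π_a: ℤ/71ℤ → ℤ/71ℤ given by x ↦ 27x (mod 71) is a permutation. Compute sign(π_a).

+1

Trace 54: π^k(54) = [54, 38, 32, 12, 40, 15, 50] for k=0..6.
Cycle type of π: 35×2 + 1; total 3 cycles.
With 3 cycles on 71 points, sign = (−1)^{71−3} = +1.
(27|71)_J = +1 (Zolotarev's lemma cross-check).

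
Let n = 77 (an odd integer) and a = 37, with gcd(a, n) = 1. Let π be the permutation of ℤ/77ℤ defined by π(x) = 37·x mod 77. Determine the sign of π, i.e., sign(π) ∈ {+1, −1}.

Start at x=9: 9 → 25 → 1 → 37 → 60 → 64 → 58 → … (one orbit).
The orbit structure of x ↦ 37x mod 77: 9 orbits of sizes [15, 15, 15, 15, 5, 5, 3, 3, 1].
n − c = 77 − 9 = 68; sign = (−1)^68 = +1.
Zolotarev: (37|77) = +1, matching the cycle-count sign.

+1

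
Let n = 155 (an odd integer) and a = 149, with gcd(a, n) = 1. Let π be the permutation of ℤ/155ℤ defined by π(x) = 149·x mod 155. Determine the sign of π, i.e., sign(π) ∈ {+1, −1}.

+1

Trace 129: π^k(129) = [129, 1, 149, 36, 94, 56] for k=0..5.
The orbit structure of x ↦ 149x mod 155: 33 orbits of sizes [6, 6, 6, 6, 6, 6, 6, 6, 6, 6, 6, 6, 6, 6, 6, 6, 6, 6, 6, 6, 3, 3, 3, 3, 3, 3, 3, 3, 3, 3, 2, 2, 1].
Σ(ℓ_i−1) = 155−33 = 122; sign = (−1)^122 = +1.
Check: (149/155) = +1 by Zolotarev.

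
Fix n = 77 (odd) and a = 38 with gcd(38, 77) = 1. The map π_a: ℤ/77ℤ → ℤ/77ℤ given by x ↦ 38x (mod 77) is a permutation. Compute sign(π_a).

-1

Trace 16: π^k(16) = [16, 69, 4, 75, 1, 38, 58] for k=0..6.
The orbit structure of x ↦ 38x mod 77: 6 orbits of sizes [30, 30, 6, 5, 5, 1].
77 − 6 = 71 transpositions; sign(π) = (−1)^71 = -1.
Zolotarev: (38|77) = -1, matching the cycle-count sign.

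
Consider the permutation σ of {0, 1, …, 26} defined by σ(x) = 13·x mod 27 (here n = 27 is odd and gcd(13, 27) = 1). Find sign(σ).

+1

Start at x=25: 25 → 1 → 13 → 7 → 10 → 22 → 16 → … (one orbit).
π_13 has 7 disjoint cycles with lengths [9, 9, 3, 3, 1, 1, 1] on {0,…,26}.
sign(π) = (−1)^{n − #cycles} = (−1)^{27−7} = (−1)^20 = +1.
The Jacobi symbol (13|27) = +1 (Zolotarev) agrees.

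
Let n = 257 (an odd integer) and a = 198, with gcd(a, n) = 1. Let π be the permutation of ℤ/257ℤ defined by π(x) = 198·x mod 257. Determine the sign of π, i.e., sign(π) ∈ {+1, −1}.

Trace 198: π^k(198) = [198, 140, 221, 68, 100, 11, 122] for k=0..6.
Cycle type of π: 128×2 + 1; total 3 cycles.
With 3 cycles on 257 points, sign = (−1)^{257−3} = +1.

+1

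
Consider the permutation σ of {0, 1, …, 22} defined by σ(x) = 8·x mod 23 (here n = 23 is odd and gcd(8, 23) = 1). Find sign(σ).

Trace 16: π^k(16) = [16, 13, 12, 4, 9, 3, 1] for k=0..6.
Decompose π into cycles: lengths [11, 11, 1] (3 cycles, including the fixed point 0).
Σ(ℓ_i−1) = 23−3 = 20; sign = (−1)^20 = +1.

+1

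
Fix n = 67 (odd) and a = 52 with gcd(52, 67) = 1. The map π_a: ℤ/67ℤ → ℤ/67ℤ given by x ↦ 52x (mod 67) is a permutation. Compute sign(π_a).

-1

Orbit of 40 under x↦52x: [40, 3, 22, 5, 59, 53, 9]… (length divides ord_67(52)).
π_52 has 4 disjoint cycles with lengths [22, 22, 22, 1] on {0,…,66}.
Σ(ℓ_i−1) = 67−4 = 63; sign = (−1)^63 = -1.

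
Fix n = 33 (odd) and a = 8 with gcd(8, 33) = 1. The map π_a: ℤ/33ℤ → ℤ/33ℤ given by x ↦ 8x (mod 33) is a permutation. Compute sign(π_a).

Orbit of 25 under x↦8x: [25, 2, 16, 29, 1, 8, 31]… (length divides ord_33(8)).
Cycle type of π: 10×3 + 2 + 1; total 5 cycles.
Σ(ℓ_i−1) = 33−5 = 28; sign = (−1)^28 = +1.

+1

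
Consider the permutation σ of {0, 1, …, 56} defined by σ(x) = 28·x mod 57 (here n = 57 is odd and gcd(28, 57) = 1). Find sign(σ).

+1

Start at x=7: 7 → 25 → 16 → 49 → 4 → 55 → 1 → … (one orbit).
The orbit structure of x ↦ 28x mod 57: 9 orbits of sizes [9, 9, 9, 9, 9, 9, 1, 1, 1].
n − c = 57 − 9 = 48; sign = (−1)^48 = +1.
Zolotarev: (28|57) = +1, matching the cycle-count sign.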